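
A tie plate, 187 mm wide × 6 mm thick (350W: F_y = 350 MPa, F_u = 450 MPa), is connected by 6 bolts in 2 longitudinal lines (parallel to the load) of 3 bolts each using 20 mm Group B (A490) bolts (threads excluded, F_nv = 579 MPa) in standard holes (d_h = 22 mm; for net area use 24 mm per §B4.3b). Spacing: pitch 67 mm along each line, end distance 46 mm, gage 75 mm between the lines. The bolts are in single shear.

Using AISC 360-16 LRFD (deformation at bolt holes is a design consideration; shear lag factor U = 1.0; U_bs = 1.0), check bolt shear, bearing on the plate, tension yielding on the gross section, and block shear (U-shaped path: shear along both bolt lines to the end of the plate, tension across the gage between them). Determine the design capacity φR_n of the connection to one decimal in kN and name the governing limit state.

353.4 kN (gross-section yield governs)

Bolt shear: A_b = π(20)²/4 = 314.16 mm². φR_n = 0.75 × 579 × 314.16 × 6 × 1 = 818.5 kN.
Bearing (6 mm plate, F_u = 450 MPa): end bolts L_c = 46 − 22/2 = 35, R_n = min(1.2×35×6×450, 2.4×20×6×450) = 113.4 kN/bolt; interior L_c = 67 − 22 = 45, R_n = 129.6 kN/bolt. φR_n = 0.75 × (2×113.4 + 4×129.6) = 558.9 kN.
Tension yield (gross): A_g = 187×6 = 1122 mm². φR_n = 0.90 × 350 × 1122 = 353.4 kN.
Block shear: shear path 2×[46+2×67] = 2×180 mm, A_gv = 2160, A_nv = 2×(180 − 2.5×24)×6 = 1440 mm²; tension across gage: (75 − 1×24)×6 = 306 mm². R_n = min(0.6×450×1440, 0.6×350×2160) + 1.0×450×306 = min(388.8, 453.6) + 137.7 = 526.5 kN. φR_n = 0.75 × 526.5 = 394.9 kN.
Governing: min(818.5, 558.9, 353.4, 394.9) = 353.4 kN → gross-section yield.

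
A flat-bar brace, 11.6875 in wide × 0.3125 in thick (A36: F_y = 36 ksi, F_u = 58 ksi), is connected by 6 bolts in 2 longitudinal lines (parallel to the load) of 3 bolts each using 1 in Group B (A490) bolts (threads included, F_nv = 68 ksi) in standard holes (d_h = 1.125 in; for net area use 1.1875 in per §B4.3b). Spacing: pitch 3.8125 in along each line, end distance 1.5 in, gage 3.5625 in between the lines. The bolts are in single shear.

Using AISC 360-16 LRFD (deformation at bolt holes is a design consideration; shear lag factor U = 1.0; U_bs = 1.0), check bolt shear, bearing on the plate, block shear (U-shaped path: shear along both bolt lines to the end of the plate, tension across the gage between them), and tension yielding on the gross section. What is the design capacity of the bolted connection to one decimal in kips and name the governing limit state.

Bolt shear: A_b = π(1)²/4 = 0.7854 in². φR_n = 0.75 × 68 × 0.7854 × 6 × 1 = 240.3 kips.
Bearing (0.3125 in plate, F_u = 58 ksi): end bolts L_c = 1.5 − 1.125/2 = 0.9375, R_n = min(1.2×0.9375×0.3125×58, 2.4×1×0.3125×58) = 20.391 kips/bolt; interior L_c = 3.8125 − 1.125 = 2.6875, R_n = 43.5 kips/bolt. φR_n = 0.75 × (2×20.391 + 4×43.5) = 161.1 kips.
Block shear: shear path 2×[1.5+2×3.8125] = 2×9.125 in, A_gv = 5.7031, A_nv = 2×(9.125 − 2.5×1.1875)×0.3125 = 3.8477 in²; tension across gage: (3.5625 − 1×1.1875)×0.3125 = 0.74219 in². R_n = min(0.6×58×3.8477, 0.6×36×5.7031) + 1.0×58×0.74219 = min(133.9, 123.19) + 43.047 = 166.24 kips. φR_n = 0.75 × 166.24 = 124.7 kips.
Tension yield (gross): A_g = 11.6875×0.3125 = 3.6523 in². φR_n = 0.90 × 36 × 3.6523 = 118.3 kips.
Governing: min(240.3, 161.1, 124.7, 118.3) = 118.3 kips → gross-section yield.

118.3 kips (gross-section yield governs)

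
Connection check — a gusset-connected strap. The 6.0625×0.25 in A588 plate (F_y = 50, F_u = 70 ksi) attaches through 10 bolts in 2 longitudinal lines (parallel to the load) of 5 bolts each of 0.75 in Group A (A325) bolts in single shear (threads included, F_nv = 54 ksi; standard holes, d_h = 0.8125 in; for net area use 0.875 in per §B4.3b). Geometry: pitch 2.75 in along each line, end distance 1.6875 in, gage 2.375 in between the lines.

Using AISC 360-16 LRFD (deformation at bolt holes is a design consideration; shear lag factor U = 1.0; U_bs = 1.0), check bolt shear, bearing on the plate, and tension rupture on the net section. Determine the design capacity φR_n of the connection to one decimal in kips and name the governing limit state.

56.6 kips (net-section rupture governs)

Bolt shear: A_b = π(0.75)²/4 = 0.44179 in². φR_n = 0.75 × 54 × 0.44179 × 10 × 1 = 178.9 kips.
Bearing (0.25 in plate, F_u = 70 ksi): end bolts L_c = 1.6875 − 0.8125/2 = 1.28125, R_n = min(1.2×1.28125×0.25×70, 2.4×0.75×0.25×70) = 26.906 kips/bolt; interior L_c = 2.75 − 0.8125 = 1.9375, R_n = 31.5 kips/bolt. φR_n = 0.75 × (2×26.906 + 8×31.5) = 229.4 kips.
Tension rupture (net): A_n = (6.0625 − 2×0.875)×0.25 = 1.0781 in² (U = 1.0, A_e = A_n). φR_n = 0.75 × 70 × 1.0781 = 56.6 kips.
Governing: min(178.9, 229.4, 56.6) = 56.6 kips → net-section rupture.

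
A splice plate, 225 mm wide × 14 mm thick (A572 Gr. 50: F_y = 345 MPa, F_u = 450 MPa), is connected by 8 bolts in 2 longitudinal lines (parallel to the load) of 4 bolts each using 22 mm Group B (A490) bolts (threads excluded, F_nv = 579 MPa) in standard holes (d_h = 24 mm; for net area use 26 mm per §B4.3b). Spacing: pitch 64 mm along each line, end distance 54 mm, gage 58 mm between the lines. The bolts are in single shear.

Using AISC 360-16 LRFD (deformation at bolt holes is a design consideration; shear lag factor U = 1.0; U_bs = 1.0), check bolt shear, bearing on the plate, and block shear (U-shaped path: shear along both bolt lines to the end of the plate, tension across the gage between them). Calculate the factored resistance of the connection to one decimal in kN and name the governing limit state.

Bolt shear: A_b = π(22)²/4 = 380.13 mm². φR_n = 0.75 × 579 × 380.13 × 8 × 1 = 1320.6 kN.
Bearing (14 mm plate, F_u = 450 MPa): end bolts L_c = 54 − 24/2 = 42, R_n = min(1.2×42×14×450, 2.4×22×14×450) = 317.52 kN/bolt; interior L_c = 64 − 24 = 40, R_n = 302.4 kN/bolt. φR_n = 0.75 × (2×317.52 + 6×302.4) = 1837.1 kN.
Block shear: shear path 2×[54+3×64] = 2×246 mm, A_gv = 6888, A_nv = 2×(246 − 3.5×26)×14 = 4340 mm²; tension across gage: (58 − 1×26)×14 = 448 mm². R_n = min(0.6×450×4340, 0.6×345×6888) + 1.0×450×448 = min(1171.8, 1425.8) + 201.6 = 1373.4 kN. φR_n = 0.75 × 1373.4 = 1030.1 kN.
Governing: min(1320.6, 1837.1, 1030.1) = 1030.1 kN → block shear.

1030.1 kN (block shear governs)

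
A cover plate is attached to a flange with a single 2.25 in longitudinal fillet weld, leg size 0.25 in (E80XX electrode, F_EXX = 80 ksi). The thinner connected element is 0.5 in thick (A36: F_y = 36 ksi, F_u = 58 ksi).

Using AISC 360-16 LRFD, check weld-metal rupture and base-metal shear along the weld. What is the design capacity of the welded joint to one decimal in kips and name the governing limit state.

14.3 kips (weld metal governs)

Weld metal: throat = 0.707×0.25 = 0.17675 in, L = 2.25 in. φR_n = 0.75 × 0.6 × 80 × 0.17675 × 2.25 = 14.3 kips.
Base metal shear (0.5 in plate): yield φR_n = 1.0×0.6×36×0.5×2.25 = 24.3 kips; rupture φR_n = 0.75×0.6×58×0.5×2.25 = 29.4 kips; take 24.3 kips (yield).
Governing: min(14.3, 24.3) = 14.3 kips → weld metal.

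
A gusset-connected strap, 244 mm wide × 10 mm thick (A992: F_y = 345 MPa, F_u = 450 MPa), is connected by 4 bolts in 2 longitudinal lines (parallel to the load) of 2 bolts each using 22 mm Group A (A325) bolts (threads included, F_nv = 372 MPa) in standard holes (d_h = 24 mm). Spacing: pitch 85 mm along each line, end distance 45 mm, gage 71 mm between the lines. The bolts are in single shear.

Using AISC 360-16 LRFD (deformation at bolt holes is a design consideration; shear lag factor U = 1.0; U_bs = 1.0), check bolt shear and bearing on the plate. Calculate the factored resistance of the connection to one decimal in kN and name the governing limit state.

Bolt shear: A_b = π(22)²/4 = 380.13 mm². φR_n = 0.75 × 372 × 380.13 × 4 × 1 = 424.2 kN.
Bearing (10 mm plate, F_u = 450 MPa): end bolts L_c = 45 − 24/2 = 33, R_n = min(1.2×33×10×450, 2.4×22×10×450) = 178.2 kN/bolt; interior L_c = 85 − 24 = 61, R_n = 237.6 kN/bolt. φR_n = 0.75 × (2×178.2 + 2×237.6) = 623.7 kN.
Governing: min(424.2, 623.7) = 424.2 kN → bolt shear.

424.2 kN (bolt shear governs)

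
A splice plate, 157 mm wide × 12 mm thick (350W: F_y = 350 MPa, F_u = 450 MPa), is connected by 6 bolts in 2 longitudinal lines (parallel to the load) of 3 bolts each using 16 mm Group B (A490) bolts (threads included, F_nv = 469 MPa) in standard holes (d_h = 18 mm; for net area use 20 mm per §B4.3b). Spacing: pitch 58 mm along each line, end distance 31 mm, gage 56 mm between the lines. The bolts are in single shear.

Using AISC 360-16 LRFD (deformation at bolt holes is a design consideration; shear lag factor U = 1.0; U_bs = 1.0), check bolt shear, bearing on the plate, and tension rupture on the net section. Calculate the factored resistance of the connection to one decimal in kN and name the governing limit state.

424.3 kN (bolt shear governs)

Bolt shear: A_b = π(16)²/4 = 201.06 mm². φR_n = 0.75 × 469 × 201.06 × 6 × 1 = 424.3 kN.
Bearing (12 mm plate, F_u = 450 MPa): end bolts L_c = 31 − 18/2 = 22, R_n = min(1.2×22×12×450, 2.4×16×12×450) = 142.56 kN/bolt; interior L_c = 58 − 18 = 40, R_n = 207.36 kN/bolt. φR_n = 0.75 × (2×142.56 + 4×207.36) = 835.9 kN.
Tension rupture (net): A_n = (157 − 2×20)×12 = 1404 mm² (U = 1.0, A_e = A_n). φR_n = 0.75 × 450 × 1404 = 473.9 kN.
Governing: min(424.3, 835.9, 473.9) = 424.3 kN → bolt shear.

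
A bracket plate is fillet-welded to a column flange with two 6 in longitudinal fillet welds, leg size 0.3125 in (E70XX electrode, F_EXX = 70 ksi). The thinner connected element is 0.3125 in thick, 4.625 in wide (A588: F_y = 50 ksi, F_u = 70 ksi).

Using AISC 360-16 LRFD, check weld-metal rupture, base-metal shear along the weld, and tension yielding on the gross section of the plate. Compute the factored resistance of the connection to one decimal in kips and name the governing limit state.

65.0 kips (gross-section yield governs)

Weld metal: throat = 0.707×0.3125 = 0.22094 in, L = 2×6 = 12 in. φR_n = 0.75 × 0.6 × 70 × 0.22094 × 12 = 83.5 kips.
Base metal shear (0.3125 in plate): yield φR_n = 1.0×0.6×50×0.3125×12 = 112.5 kips; rupture φR_n = 0.75×0.6×70×0.3125×12 = 118.1 kips; take 112.5 kips (yield).
Tension yield (gross): A_g = 4.625×0.3125 = 1.4453 in². φR_n = 0.90 × 50 × 1.4453 = 65.0 kips.
Governing: min(83.5, 112.5, 65.0) = 65.0 kips → gross-section yield.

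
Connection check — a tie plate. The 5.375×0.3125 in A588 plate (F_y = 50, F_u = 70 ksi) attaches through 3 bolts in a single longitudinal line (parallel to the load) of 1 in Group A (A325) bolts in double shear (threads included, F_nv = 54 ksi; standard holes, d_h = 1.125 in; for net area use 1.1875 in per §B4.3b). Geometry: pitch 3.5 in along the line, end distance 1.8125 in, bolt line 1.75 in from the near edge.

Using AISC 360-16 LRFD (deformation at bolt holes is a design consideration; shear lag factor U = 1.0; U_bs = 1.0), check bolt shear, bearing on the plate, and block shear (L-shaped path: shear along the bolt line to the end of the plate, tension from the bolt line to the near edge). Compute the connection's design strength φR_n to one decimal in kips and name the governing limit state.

Bolt shear: A_b = π(1)²/4 = 0.7854 in². φR_n = 0.75 × 54 × 0.7854 × 3 × 2 = 190.9 kips.
Bearing (0.3125 in plate, F_u = 70 ksi): end bolts L_c = 1.8125 − 1.125/2 = 1.25, R_n = min(1.2×1.25×0.3125×70, 2.4×1×0.3125×70) = 32.813 kips/bolt; interior L_c = 3.5 − 1.125 = 2.375, R_n = 52.5 kips/bolt. φR_n = 0.75 × (1×32.813 + 2×52.5) = 103.4 kips.
Block shear: shear path 1×[1.8125+2×3.5] = 1×8.8125 in, A_gv = 2.7539, A_nv = 1×(8.8125 − 2.5×1.1875)×0.3125 = 1.8262 in²; tension to near edge: (1.75 − 0.5×1.1875)×0.3125 = 0.36133 in². R_n = min(0.6×70×1.8262, 0.6×50×2.7539) + 1.0×70×0.36133 = min(76.7, 82.617) + 25.293 = 101.99 kips. φR_n = 0.75 × 101.99 = 76.5 kips.
Governing: min(190.9, 103.4, 76.5) = 76.5 kips → block shear.

76.5 kips (block shear governs)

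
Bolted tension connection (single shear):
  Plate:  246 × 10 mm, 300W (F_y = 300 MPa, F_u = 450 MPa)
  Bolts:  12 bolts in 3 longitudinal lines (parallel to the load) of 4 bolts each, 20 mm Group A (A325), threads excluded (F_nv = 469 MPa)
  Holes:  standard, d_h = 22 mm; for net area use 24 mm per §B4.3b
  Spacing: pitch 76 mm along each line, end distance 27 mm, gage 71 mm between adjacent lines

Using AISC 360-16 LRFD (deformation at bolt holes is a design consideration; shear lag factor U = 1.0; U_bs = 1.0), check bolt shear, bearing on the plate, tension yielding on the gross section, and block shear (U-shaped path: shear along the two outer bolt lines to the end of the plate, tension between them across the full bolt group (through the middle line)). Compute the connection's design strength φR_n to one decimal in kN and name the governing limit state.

664.2 kN (gross-section yield governs)

Bolt shear: A_b = π(20)²/4 = 314.16 mm². φR_n = 0.75 × 469 × 314.16 × 12 × 1 = 1326.1 kN.
Bearing (10 mm plate, F_u = 450 MPa): end bolts L_c = 27 − 22/2 = 16, R_n = min(1.2×16×10×450, 2.4×20×10×450) = 86.4 kN/bolt; interior L_c = 76 − 22 = 54, R_n = 216 kN/bolt. φR_n = 0.75 × (3×86.4 + 9×216) = 1652.4 kN.
Tension yield (gross): A_g = 246×10 = 2460 mm². φR_n = 0.90 × 300 × 2460 = 664.2 kN.
Block shear: shear path 2×[27+3×76] = 2×255 mm, A_gv = 5100, A_nv = 2×(255 − 3.5×24)×10 = 3420 mm²; tension across gage: (142 − 2×24)×10 = 940 mm². R_n = min(0.6×450×3420, 0.6×300×5100) + 1.0×450×940 = min(923.4, 918) + 423 = 1341 kN. φR_n = 0.75 × 1341 = 1005.8 kN.
Governing: min(1326.1, 1652.4, 664.2, 1005.8) = 664.2 kN → gross-section yield.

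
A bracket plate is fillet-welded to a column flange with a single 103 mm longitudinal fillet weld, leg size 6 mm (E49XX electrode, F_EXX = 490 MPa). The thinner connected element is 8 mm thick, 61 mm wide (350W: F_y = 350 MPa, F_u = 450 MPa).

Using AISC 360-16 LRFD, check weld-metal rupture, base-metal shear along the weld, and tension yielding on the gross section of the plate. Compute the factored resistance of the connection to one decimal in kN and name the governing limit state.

96.3 kN (weld metal governs)

Weld metal: throat = 0.707×6 = 4.242 mm, L = 103 mm. φR_n = 0.75 × 0.6 × 490 × 4.242 × 103 = 96.3 kN.
Base metal shear (8 mm plate): yield φR_n = 1.0×0.6×350×8×103 = 173.0 kN; rupture φR_n = 0.75×0.6×450×8×103 = 166.9 kN; take 166.9 kN (rupture).
Tension yield (gross): A_g = 61×8 = 488 mm². φR_n = 0.90 × 350 × 488 = 153.7 kN.
Governing: min(96.3, 166.9, 153.7) = 96.3 kN → weld metal.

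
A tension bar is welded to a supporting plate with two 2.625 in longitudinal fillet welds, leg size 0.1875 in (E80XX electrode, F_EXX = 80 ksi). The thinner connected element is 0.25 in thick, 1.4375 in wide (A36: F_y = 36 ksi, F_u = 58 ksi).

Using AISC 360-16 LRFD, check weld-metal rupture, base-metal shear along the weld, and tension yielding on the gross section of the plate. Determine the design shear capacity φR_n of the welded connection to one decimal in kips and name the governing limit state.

11.6 kips (gross-section yield governs)

Weld metal: throat = 0.707×0.1875 = 0.13256 in, L = 2×2.625 = 5.25 in. φR_n = 0.75 × 0.6 × 80 × 0.13256 × 5.25 = 25.1 kips.
Base metal shear (0.25 in plate): yield φR_n = 1.0×0.6×36×0.25×5.25 = 28.4 kips; rupture φR_n = 0.75×0.6×58×0.25×5.25 = 34.3 kips; take 28.4 kips (yield).
Tension yield (gross): A_g = 1.4375×0.25 = 0.35938 in². φR_n = 0.90 × 36 × 0.35938 = 11.6 kips.
Governing: min(25.1, 28.4, 11.6) = 11.6 kips → gross-section yield.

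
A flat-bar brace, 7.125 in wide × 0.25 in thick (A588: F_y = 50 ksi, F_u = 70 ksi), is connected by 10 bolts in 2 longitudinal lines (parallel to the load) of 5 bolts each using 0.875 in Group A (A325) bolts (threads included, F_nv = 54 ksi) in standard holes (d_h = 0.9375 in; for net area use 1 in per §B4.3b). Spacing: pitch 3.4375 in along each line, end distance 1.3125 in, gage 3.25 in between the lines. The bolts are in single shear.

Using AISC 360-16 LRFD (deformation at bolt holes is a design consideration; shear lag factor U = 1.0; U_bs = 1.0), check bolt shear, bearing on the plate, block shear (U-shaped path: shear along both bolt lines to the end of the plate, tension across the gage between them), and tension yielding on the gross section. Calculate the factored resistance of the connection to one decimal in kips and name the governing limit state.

80.2 kips (gross-section yield governs)

Bolt shear: A_b = π(0.875)²/4 = 0.60132 in². φR_n = 0.75 × 54 × 0.60132 × 10 × 1 = 243.5 kips.
Bearing (0.25 in plate, F_u = 70 ksi): end bolts L_c = 1.3125 − 0.9375/2 = 0.84375, R_n = min(1.2×0.84375×0.25×70, 2.4×0.875×0.25×70) = 17.719 kips/bolt; interior L_c = 3.4375 − 0.9375 = 2.5, R_n = 36.75 kips/bolt. φR_n = 0.75 × (2×17.719 + 8×36.75) = 247.1 kips.
Block shear: shear path 2×[1.3125+4×3.4375] = 2×15.0625 in, A_gv = 7.5313, A_nv = 2×(15.0625 − 4.5×1)×0.25 = 5.2813 in²; tension across gage: (3.25 − 1×1)×0.25 = 0.5625 in². R_n = min(0.6×70×5.2813, 0.6×50×7.5313) + 1.0×70×0.5625 = min(221.81, 225.94) + 39.375 = 261.19 kips. φR_n = 0.75 × 261.19 = 195.9 kips.
Tension yield (gross): A_g = 7.125×0.25 = 1.7813 in². φR_n = 0.90 × 50 × 1.7813 = 80.2 kips.
Governing: min(243.5, 247.1, 195.9, 80.2) = 80.2 kips → gross-section yield.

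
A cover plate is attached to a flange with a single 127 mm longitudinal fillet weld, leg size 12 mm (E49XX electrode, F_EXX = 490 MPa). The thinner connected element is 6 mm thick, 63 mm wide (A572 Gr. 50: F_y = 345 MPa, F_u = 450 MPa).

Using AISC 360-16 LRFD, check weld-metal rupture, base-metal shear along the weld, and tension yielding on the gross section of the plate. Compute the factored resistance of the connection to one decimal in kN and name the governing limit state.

117.4 kN (gross-section yield governs)

Weld metal: throat = 0.707×12 = 8.484 mm, L = 127 mm. φR_n = 0.75 × 0.6 × 490 × 8.484 × 127 = 237.6 kN.
Base metal shear (6 mm plate): yield φR_n = 1.0×0.6×345×6×127 = 157.7 kN; rupture φR_n = 0.75×0.6×450×6×127 = 154.3 kN; take 154.3 kN (rupture).
Tension yield (gross): A_g = 63×6 = 378 mm². φR_n = 0.90 × 345 × 378 = 117.4 kN.
Governing: min(237.6, 154.3, 117.4) = 117.4 kN → gross-section yield.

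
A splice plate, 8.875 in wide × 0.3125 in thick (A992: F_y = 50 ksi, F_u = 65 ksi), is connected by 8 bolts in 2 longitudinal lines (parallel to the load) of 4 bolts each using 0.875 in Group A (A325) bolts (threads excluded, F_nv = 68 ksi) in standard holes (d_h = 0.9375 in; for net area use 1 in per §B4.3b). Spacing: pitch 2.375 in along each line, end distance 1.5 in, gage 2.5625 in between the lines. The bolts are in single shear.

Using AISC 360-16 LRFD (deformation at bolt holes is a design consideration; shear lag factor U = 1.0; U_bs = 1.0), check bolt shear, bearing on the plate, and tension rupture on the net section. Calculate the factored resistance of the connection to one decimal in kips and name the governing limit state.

104.7 kips (net-section rupture governs)

Bolt shear: A_b = π(0.875)²/4 = 0.60132 in². φR_n = 0.75 × 68 × 0.60132 × 8 × 1 = 245.3 kips.
Bearing (0.3125 in plate, F_u = 65 ksi): end bolts L_c = 1.5 − 0.9375/2 = 1.03125, R_n = min(1.2×1.03125×0.3125×65, 2.4×0.875×0.3125×65) = 25.137 kips/bolt; interior L_c = 2.375 − 0.9375 = 1.4375, R_n = 35.039 kips/bolt. φR_n = 0.75 × (2×25.137 + 6×35.039) = 195.4 kips.
Tension rupture (net): A_n = (8.875 − 2×1)×0.3125 = 2.1484 in² (U = 1.0, A_e = A_n). φR_n = 0.75 × 65 × 2.1484 = 104.7 kips.
Governing: min(245.3, 195.4, 104.7) = 104.7 kips → net-section rupture.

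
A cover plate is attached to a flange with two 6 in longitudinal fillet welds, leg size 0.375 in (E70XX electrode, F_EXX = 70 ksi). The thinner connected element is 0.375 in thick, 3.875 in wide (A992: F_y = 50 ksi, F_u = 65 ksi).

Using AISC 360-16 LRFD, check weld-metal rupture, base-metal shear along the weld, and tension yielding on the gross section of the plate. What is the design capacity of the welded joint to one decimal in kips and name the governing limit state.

Weld metal: throat = 0.707×0.375 = 0.26513 in, L = 2×6 = 12 in. φR_n = 0.75 × 0.6 × 70 × 0.26513 × 12 = 100.2 kips.
Base metal shear (0.375 in plate): yield φR_n = 1.0×0.6×50×0.375×12 = 135.0 kips; rupture φR_n = 0.75×0.6×65×0.375×12 = 131.6 kips; take 131.6 kips (rupture).
Tension yield (gross): A_g = 3.875×0.375 = 1.4531 in². φR_n = 0.90 × 50 × 1.4531 = 65.4 kips.
Governing: min(100.2, 131.6, 65.4) = 65.4 kips → gross-section yield.

65.4 kips (gross-section yield governs)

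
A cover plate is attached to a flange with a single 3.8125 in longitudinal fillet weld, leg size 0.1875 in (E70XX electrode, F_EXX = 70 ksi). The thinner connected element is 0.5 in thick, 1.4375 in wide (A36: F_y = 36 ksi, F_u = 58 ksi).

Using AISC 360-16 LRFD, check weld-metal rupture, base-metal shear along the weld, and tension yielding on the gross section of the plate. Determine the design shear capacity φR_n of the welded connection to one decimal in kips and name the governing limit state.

Weld metal: throat = 0.707×0.1875 = 0.13256 in, L = 3.8125 in. φR_n = 0.75 × 0.6 × 70 × 0.13256 × 3.8125 = 15.9 kips.
Base metal shear (0.5 in plate): yield φR_n = 1.0×0.6×36×0.5×3.8125 = 41.2 kips; rupture φR_n = 0.75×0.6×58×0.5×3.8125 = 49.8 kips; take 41.2 kips (yield).
Tension yield (gross): A_g = 1.4375×0.5 = 0.71875 in². φR_n = 0.90 × 36 × 0.71875 = 23.3 kips.
Governing: min(15.9, 41.2, 23.3) = 15.9 kips → weld metal.

15.9 kips (weld metal governs)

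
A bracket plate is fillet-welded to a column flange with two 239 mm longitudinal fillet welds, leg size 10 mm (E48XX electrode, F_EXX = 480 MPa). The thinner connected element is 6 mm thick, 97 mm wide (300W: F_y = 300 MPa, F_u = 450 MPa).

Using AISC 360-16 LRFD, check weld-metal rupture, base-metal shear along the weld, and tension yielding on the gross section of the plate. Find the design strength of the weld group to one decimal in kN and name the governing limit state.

Weld metal: throat = 0.707×10 = 7.07 mm, L = 2×239 = 478 mm. φR_n = 0.75 × 0.6 × 480 × 7.07 × 478 = 730.0 kN.
Base metal shear (6 mm plate): yield φR_n = 1.0×0.6×300×6×478 = 516.2 kN; rupture φR_n = 0.75×0.6×450×6×478 = 580.8 kN; take 516.2 kN (yield).
Tension yield (gross): A_g = 97×6 = 582 mm². φR_n = 0.90 × 300 × 582 = 157.1 kN.
Governing: min(730.0, 516.2, 157.1) = 157.1 kN → gross-section yield.

157.1 kN (gross-section yield governs)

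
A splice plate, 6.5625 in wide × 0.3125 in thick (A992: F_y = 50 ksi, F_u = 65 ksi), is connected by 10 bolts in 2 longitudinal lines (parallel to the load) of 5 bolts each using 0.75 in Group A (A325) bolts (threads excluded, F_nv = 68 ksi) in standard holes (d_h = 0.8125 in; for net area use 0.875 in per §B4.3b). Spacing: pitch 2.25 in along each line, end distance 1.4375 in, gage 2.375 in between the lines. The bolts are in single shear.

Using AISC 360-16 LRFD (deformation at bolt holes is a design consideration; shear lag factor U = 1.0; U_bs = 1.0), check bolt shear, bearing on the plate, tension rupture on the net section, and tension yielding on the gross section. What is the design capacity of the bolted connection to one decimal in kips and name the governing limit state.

Bolt shear: A_b = π(0.75)²/4 = 0.44179 in². φR_n = 0.75 × 68 × 0.44179 × 10 × 1 = 225.3 kips.
Bearing (0.3125 in plate, F_u = 65 ksi): end bolts L_c = 1.4375 − 0.8125/2 = 1.03125, R_n = min(1.2×1.03125×0.3125×65, 2.4×0.75×0.3125×65) = 25.137 kips/bolt; interior L_c = 2.25 − 0.8125 = 1.4375, R_n = 35.039 kips/bolt. φR_n = 0.75 × (2×25.137 + 8×35.039) = 247.9 kips.
Tension rupture (net): A_n = (6.5625 − 2×0.875)×0.3125 = 1.5039 in² (U = 1.0, A_e = A_n). φR_n = 0.75 × 65 × 1.5039 = 73.3 kips.
Tension yield (gross): A_g = 6.5625×0.3125 = 2.0508 in². φR_n = 0.90 × 50 × 2.0508 = 92.3 kips.
Governing: min(225.3, 247.9, 73.3, 92.3) = 73.3 kips → net-section rupture.

73.3 kips (net-section rupture governs)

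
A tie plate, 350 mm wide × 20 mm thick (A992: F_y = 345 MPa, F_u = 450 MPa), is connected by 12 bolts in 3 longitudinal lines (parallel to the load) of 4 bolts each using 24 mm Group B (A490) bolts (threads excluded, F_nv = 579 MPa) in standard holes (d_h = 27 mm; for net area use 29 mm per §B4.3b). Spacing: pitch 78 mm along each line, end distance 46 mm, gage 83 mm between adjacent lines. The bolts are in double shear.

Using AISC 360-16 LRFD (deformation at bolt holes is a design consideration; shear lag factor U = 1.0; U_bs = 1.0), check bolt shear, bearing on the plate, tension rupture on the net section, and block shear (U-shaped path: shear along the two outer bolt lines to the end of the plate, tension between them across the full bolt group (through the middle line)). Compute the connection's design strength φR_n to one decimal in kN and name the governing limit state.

1775.3 kN (net-section rupture governs)

Bolt shear: A_b = π(24)²/4 = 452.39 mm². φR_n = 0.75 × 579 × 452.39 × 12 × 2 = 4714.8 kN.
Bearing (20 mm plate, F_u = 450 MPa): end bolts L_c = 46 − 27/2 = 32.5, R_n = min(1.2×32.5×20×450, 2.4×24×20×450) = 351 kN/bolt; interior L_c = 78 − 27 = 51, R_n = 518.4 kN/bolt. φR_n = 0.75 × (3×351 + 9×518.4) = 4289.0 kN.
Tension rupture (net): A_n = (350 − 3×29)×20 = 5260 mm² (U = 1.0, A_e = A_n). φR_n = 0.75 × 450 × 5260 = 1775.3 kN.
Block shear: shear path 2×[46+3×78] = 2×280 mm, A_gv = 11200, A_nv = 2×(280 − 3.5×29)×20 = 7140 mm²; tension across gage: (166 − 2×29)×20 = 2160 mm². R_n = min(0.6×450×7140, 0.6×345×11200) + 1.0×450×2160 = min(1927.8, 2318.4) + 972 = 2899.8 kN. φR_n = 0.75 × 2899.8 = 2174.9 kN.
Governing: min(4714.8, 4289.0, 1775.3, 2174.9) = 1775.3 kN → net-section rupture.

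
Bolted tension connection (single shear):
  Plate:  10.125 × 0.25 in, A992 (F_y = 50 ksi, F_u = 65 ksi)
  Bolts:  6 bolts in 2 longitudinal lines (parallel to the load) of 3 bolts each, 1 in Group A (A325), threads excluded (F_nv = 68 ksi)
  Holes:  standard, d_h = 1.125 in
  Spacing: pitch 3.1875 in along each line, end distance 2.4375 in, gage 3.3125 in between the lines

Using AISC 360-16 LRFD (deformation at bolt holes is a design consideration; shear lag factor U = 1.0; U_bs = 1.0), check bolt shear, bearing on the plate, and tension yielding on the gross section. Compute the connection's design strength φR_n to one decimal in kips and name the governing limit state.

113.9 kips (gross-section yield governs)

Bolt shear: A_b = π(1)²/4 = 0.7854 in². φR_n = 0.75 × 68 × 0.7854 × 6 × 1 = 240.3 kips.
Bearing (0.25 in plate, F_u = 65 ksi): end bolts L_c = 2.4375 − 1.125/2 = 1.875, R_n = min(1.2×1.875×0.25×65, 2.4×1×0.25×65) = 36.563 kips/bolt; interior L_c = 3.1875 − 1.125 = 2.0625, R_n = 39 kips/bolt. φR_n = 0.75 × (2×36.563 + 4×39) = 171.8 kips.
Tension yield (gross): A_g = 10.125×0.25 = 2.5313 in². φR_n = 0.90 × 50 × 2.5313 = 113.9 kips.
Governing: min(240.3, 171.8, 113.9) = 113.9 kips → gross-section yield.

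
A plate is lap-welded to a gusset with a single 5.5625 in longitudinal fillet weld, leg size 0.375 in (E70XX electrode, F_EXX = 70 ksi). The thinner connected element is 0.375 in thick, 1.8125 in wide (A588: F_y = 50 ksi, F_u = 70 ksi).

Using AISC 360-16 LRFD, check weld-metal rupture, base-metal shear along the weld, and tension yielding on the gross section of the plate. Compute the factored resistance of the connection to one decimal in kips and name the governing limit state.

Weld metal: throat = 0.707×0.375 = 0.26513 in, L = 5.5625 in. φR_n = 0.75 × 0.6 × 70 × 0.26513 × 5.5625 = 46.5 kips.
Base metal shear (0.375 in plate): yield φR_n = 1.0×0.6×50×0.375×5.5625 = 62.6 kips; rupture φR_n = 0.75×0.6×70×0.375×5.5625 = 65.7 kips; take 62.6 kips (yield).
Tension yield (gross): A_g = 1.8125×0.375 = 0.67969 in². φR_n = 0.90 × 50 × 0.67969 = 30.6 kips.
Governing: min(46.5, 62.6, 30.6) = 30.6 kips → gross-section yield.

30.6 kips (gross-section yield governs)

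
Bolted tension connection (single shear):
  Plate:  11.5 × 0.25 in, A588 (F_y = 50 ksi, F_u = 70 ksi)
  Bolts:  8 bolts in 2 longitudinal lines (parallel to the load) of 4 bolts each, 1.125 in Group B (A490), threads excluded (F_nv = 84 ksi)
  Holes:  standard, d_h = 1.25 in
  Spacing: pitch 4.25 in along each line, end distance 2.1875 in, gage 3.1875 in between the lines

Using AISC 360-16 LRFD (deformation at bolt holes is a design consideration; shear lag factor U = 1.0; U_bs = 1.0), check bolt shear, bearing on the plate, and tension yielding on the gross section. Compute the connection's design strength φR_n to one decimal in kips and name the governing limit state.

129.4 kips (gross-section yield governs)

Bolt shear: A_b = π(1.125)²/4 = 0.99402 in². φR_n = 0.75 × 84 × 0.99402 × 8 × 1 = 501.0 kips.
Bearing (0.25 in plate, F_u = 70 ksi): end bolts L_c = 2.1875 − 1.25/2 = 1.5625, R_n = min(1.2×1.5625×0.25×70, 2.4×1.125×0.25×70) = 32.813 kips/bolt; interior L_c = 4.25 − 1.25 = 3, R_n = 47.25 kips/bolt. φR_n = 0.75 × (2×32.813 + 6×47.25) = 261.8 kips.
Tension yield (gross): A_g = 11.5×0.25 = 2.875 in². φR_n = 0.90 × 50 × 2.875 = 129.4 kips.
Governing: min(501.0, 261.8, 129.4) = 129.4 kips → gross-section yield.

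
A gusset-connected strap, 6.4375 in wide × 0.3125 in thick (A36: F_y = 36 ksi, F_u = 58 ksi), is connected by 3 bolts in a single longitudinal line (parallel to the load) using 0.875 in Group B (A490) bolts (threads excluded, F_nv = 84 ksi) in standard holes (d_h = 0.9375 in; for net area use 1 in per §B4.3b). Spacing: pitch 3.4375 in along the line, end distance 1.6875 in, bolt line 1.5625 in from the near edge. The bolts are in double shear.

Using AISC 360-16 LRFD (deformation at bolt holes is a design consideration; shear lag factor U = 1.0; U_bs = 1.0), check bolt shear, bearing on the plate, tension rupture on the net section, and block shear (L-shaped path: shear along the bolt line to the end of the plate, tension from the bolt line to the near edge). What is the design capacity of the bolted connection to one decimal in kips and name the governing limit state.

57.8 kips (block shear governs)

Bolt shear: A_b = π(0.875)²/4 = 0.60132 in². φR_n = 0.75 × 84 × 0.60132 × 3 × 2 = 227.3 kips.
Bearing (0.3125 in plate, F_u = 58 ksi): end bolts L_c = 1.6875 − 0.9375/2 = 1.21875, R_n = min(1.2×1.21875×0.3125×58, 2.4×0.875×0.3125×58) = 26.508 kips/bolt; interior L_c = 3.4375 − 0.9375 = 2.5, R_n = 38.063 kips/bolt. φR_n = 0.75 × (1×26.508 + 2×38.063) = 77.0 kips.
Tension rupture (net): A_n = (6.4375 − 1×1)×0.3125 = 1.6992 in² (U = 1.0, A_e = A_n). φR_n = 0.75 × 58 × 1.6992 = 73.9 kips.
Block shear: shear path 1×[1.6875+2×3.4375] = 1×8.5625 in, A_gv = 2.6758, A_nv = 1×(8.5625 − 2.5×1)×0.3125 = 1.8945 in²; tension to near edge: (1.5625 − 0.5×1)×0.3125 = 0.33203 in². R_n = min(0.6×58×1.8945, 0.6×36×2.6758) + 1.0×58×0.33203 = min(65.929, 57.797) + 19.258 = 77.055 kips. φR_n = 0.75 × 77.055 = 57.8 kips.
Governing: min(227.3, 77.0, 73.9, 57.8) = 57.8 kips → block shear.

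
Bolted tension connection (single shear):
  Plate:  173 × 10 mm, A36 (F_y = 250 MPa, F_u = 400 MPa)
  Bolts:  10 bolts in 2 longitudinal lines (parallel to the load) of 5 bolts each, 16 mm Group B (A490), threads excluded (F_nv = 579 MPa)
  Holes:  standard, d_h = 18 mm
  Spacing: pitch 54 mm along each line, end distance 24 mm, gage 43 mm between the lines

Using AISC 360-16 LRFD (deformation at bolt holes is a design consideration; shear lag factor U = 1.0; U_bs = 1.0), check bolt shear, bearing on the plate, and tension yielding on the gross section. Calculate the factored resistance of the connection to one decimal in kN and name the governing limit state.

389.3 kN (gross-section yield governs)

Bolt shear: A_b = π(16)²/4 = 201.06 mm². φR_n = 0.75 × 579 × 201.06 × 10 × 1 = 873.1 kN.
Bearing (10 mm plate, F_u = 400 MPa): end bolts L_c = 24 − 18/2 = 15, R_n = min(1.2×15×10×400, 2.4×16×10×400) = 72 kN/bolt; interior L_c = 54 − 18 = 36, R_n = 153.6 kN/bolt. φR_n = 0.75 × (2×72 + 8×153.6) = 1029.6 kN.
Tension yield (gross): A_g = 173×10 = 1730 mm². φR_n = 0.90 × 250 × 1730 = 389.3 kN.
Governing: min(873.1, 1029.6, 389.3) = 389.3 kN → gross-section yield.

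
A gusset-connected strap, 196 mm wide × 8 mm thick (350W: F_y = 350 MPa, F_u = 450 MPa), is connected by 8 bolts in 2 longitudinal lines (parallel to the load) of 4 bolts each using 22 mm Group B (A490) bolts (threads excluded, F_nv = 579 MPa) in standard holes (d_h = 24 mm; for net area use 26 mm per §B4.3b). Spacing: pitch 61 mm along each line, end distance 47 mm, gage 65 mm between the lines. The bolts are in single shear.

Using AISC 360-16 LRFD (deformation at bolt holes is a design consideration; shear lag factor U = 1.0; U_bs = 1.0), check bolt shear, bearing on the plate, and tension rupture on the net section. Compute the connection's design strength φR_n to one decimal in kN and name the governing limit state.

Bolt shear: A_b = π(22)²/4 = 380.13 mm². φR_n = 0.75 × 579 × 380.13 × 8 × 1 = 1320.6 kN.
Bearing (8 mm plate, F_u = 450 MPa): end bolts L_c = 47 − 24/2 = 35, R_n = min(1.2×35×8×450, 2.4×22×8×450) = 151.2 kN/bolt; interior L_c = 61 − 24 = 37, R_n = 159.84 kN/bolt. φR_n = 0.75 × (2×151.2 + 6×159.84) = 946.1 kN.
Tension rupture (net): A_n = (196 − 2×26)×8 = 1152 mm² (U = 1.0, A_e = A_n). φR_n = 0.75 × 450 × 1152 = 388.8 kN.
Governing: min(1320.6, 946.1, 388.8) = 388.8 kN → net-section rupture.

388.8 kN (net-section rupture governs)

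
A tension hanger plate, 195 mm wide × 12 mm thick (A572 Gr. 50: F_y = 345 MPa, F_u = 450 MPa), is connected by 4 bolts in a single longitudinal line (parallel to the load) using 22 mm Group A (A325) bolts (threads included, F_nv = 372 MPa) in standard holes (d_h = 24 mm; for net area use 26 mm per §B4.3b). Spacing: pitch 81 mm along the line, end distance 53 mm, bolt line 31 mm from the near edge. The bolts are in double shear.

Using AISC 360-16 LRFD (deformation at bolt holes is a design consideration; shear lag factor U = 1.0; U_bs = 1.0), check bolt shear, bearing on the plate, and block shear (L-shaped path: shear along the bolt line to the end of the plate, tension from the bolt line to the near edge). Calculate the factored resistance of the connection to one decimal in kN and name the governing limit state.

571.1 kN (block shear governs)

Bolt shear: A_b = π(22)²/4 = 380.13 mm². φR_n = 0.75 × 372 × 380.13 × 4 × 2 = 848.5 kN.
Bearing (12 mm plate, F_u = 450 MPa): end bolts L_c = 53 − 24/2 = 41, R_n = min(1.2×41×12×450, 2.4×22×12×450) = 265.68 kN/bolt; interior L_c = 81 − 24 = 57, R_n = 285.12 kN/bolt. φR_n = 0.75 × (1×265.68 + 3×285.12) = 840.8 kN.
Block shear: shear path 1×[53+3×81] = 1×296 mm, A_gv = 3552, A_nv = 1×(296 − 3.5×26)×12 = 2460 mm²; tension to near edge: (31 − 0.5×26)×12 = 216 mm². R_n = min(0.6×450×2460, 0.6×345×3552) + 1.0×450×216 = min(664.2, 735.26) + 97.2 = 761.4 kN. φR_n = 0.75 × 761.4 = 571.1 kN.
Governing: min(848.5, 840.8, 571.1) = 571.1 kN → block shear.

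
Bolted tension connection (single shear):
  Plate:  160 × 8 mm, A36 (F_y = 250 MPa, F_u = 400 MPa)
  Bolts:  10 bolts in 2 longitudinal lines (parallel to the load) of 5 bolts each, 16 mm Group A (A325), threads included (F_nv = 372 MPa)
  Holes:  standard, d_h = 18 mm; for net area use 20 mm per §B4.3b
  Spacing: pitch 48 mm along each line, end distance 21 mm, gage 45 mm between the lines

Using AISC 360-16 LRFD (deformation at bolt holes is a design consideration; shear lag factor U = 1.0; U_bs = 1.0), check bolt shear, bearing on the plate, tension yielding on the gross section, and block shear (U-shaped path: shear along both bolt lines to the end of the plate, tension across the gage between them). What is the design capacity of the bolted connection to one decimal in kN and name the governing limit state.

Bolt shear: A_b = π(16)²/4 = 201.06 mm². φR_n = 0.75 × 372 × 201.06 × 10 × 1 = 561.0 kN.
Bearing (8 mm plate, F_u = 400 MPa): end bolts L_c = 21 − 18/2 = 12, R_n = min(1.2×12×8×400, 2.4×16×8×400) = 46.08 kN/bolt; interior L_c = 48 − 18 = 30, R_n = 115.2 kN/bolt. φR_n = 0.75 × (2×46.08 + 8×115.2) = 760.3 kN.
Tension yield (gross): A_g = 160×8 = 1280 mm². φR_n = 0.90 × 250 × 1280 = 288.0 kN.
Block shear: shear path 2×[21+4×48] = 2×213 mm, A_gv = 3408, A_nv = 2×(213 − 4.5×20)×8 = 1968 mm²; tension across gage: (45 − 1×20)×8 = 200 mm². R_n = min(0.6×400×1968, 0.6×250×3408) + 1.0×400×200 = min(472.32, 511.2) + 80 = 552.32 kN. φR_n = 0.75 × 552.32 = 414.2 kN.
Governing: min(561.0, 760.3, 288.0, 414.2) = 288.0 kN → gross-section yield.

288.0 kN (gross-section yield governs)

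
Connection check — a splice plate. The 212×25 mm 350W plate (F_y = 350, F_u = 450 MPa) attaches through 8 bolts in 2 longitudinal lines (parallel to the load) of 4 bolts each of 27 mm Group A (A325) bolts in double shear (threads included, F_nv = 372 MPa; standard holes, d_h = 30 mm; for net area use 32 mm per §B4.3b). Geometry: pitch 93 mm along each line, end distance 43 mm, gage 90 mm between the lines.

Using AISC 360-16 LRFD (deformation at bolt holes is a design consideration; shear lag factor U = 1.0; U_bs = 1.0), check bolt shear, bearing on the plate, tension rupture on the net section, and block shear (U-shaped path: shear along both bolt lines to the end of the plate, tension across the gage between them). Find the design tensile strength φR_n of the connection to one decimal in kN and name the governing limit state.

1248.8 kN (net-section rupture governs)

Bolt shear: A_b = π(27)²/4 = 572.56 mm². φR_n = 0.75 × 372 × 572.56 × 8 × 2 = 2555.9 kN.
Bearing (25 mm plate, F_u = 450 MPa): end bolts L_c = 43 − 30/2 = 28, R_n = min(1.2×28×25×450, 2.4×27×25×450) = 378 kN/bolt; interior L_c = 93 − 30 = 63, R_n = 729 kN/bolt. φR_n = 0.75 × (2×378 + 6×729) = 3847.5 kN.
Tension rupture (net): A_n = (212 − 2×32)×25 = 3700 mm² (U = 1.0, A_e = A_n). φR_n = 0.75 × 450 × 3700 = 1248.8 kN.
Block shear: shear path 2×[43+3×93] = 2×322 mm, A_gv = 16100, A_nv = 2×(322 − 3.5×32)×25 = 10500 mm²; tension across gage: (90 − 1×32)×25 = 1450 mm². R_n = min(0.6×450×10500, 0.6×350×16100) + 1.0×450×1450 = min(2835, 3381) + 652.5 = 3487.5 kN. φR_n = 0.75 × 3487.5 = 2615.6 kN.
Governing: min(2555.9, 3847.5, 1248.8, 2615.6) = 1248.8 kN → net-section rupture.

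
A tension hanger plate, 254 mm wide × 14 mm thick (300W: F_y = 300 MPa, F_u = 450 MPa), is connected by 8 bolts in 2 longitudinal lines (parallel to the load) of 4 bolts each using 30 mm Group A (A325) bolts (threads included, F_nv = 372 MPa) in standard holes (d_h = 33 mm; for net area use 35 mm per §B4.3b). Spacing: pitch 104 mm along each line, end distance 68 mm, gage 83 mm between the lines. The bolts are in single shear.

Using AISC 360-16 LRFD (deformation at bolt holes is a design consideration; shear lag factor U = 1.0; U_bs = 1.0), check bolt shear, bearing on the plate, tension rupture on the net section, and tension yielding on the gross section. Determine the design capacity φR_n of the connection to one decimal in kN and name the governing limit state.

Bolt shear: A_b = π(30)²/4 = 706.86 mm². φR_n = 0.75 × 372 × 706.86 × 8 × 1 = 1577.7 kN.
Bearing (14 mm plate, F_u = 450 MPa): end bolts L_c = 68 − 33/2 = 51.5, R_n = min(1.2×51.5×14×450, 2.4×30×14×450) = 389.34 kN/bolt; interior L_c = 104 − 33 = 71, R_n = 453.6 kN/bolt. φR_n = 0.75 × (2×389.34 + 6×453.6) = 2625.2 kN.
Tension rupture (net): A_n = (254 − 2×35)×14 = 2576 mm² (U = 1.0, A_e = A_n). φR_n = 0.75 × 450 × 2576 = 869.4 kN.
Tension yield (gross): A_g = 254×14 = 3556 mm². φR_n = 0.90 × 300 × 3556 = 960.1 kN.
Governing: min(1577.7, 2625.2, 869.4, 960.1) = 869.4 kN → net-section rupture.

869.4 kN (net-section rupture governs)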